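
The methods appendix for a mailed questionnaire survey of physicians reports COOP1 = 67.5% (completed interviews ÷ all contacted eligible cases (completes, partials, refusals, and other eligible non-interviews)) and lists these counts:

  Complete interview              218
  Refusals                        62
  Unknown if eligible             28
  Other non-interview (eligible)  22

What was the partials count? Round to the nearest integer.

COOP1 = 218 / D = 0.675
D = 218 / 0.675 = 323.0
Other denominator terms total 302
partials = 323.0 − 302 ≈ 21

21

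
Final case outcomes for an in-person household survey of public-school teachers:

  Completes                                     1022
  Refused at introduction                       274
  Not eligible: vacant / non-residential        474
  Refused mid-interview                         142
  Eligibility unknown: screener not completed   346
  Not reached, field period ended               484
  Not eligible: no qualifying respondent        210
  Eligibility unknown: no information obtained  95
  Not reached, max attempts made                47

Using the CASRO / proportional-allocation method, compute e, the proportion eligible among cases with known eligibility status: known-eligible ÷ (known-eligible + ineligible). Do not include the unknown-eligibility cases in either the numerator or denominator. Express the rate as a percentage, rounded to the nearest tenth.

74.2%

Declined to participate = 274 + 142 = 416
No contact after all attempts = 484 + 47 = 531
Unknown eligibility = 346 + 95 = 441
Not eligible = 210 + 474 = 684
Determined eligible = 1022 + 416 + 531 = 1969
e = 1969 / (1969 + 684) = 1969 / 2653 = 0.7422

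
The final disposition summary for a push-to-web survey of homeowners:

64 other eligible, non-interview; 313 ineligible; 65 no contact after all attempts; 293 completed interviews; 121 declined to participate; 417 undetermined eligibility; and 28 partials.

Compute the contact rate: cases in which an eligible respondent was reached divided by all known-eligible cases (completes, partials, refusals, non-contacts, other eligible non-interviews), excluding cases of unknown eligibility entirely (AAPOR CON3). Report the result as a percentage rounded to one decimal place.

88.6%

Numerator: 293 + 28 + 121 + 64 = 506
Denom: 293 + 28 + 121 + 65 + 64 = 571
CON3 = 506 / 571 = 0.8862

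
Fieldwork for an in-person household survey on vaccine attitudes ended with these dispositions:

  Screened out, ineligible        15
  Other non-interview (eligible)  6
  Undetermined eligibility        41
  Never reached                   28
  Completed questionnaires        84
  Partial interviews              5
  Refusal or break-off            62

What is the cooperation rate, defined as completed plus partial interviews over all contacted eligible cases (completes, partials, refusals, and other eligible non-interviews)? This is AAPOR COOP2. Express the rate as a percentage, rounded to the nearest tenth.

Top = 84 + 5 = 89
Denominator = 84 + 5 + 62 + 6 = 157
COOP2 = 89 / 157 = 0.5669

56.7%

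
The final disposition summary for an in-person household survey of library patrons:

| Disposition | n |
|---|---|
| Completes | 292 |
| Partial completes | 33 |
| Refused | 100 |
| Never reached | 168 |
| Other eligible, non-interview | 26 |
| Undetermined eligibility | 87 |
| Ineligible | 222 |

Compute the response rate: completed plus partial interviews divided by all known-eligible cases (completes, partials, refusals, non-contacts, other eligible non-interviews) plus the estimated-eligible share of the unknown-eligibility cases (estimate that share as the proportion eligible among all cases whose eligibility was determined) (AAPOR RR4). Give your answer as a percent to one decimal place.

47.6%

Numerator = 292 + 33 = 325
Known eligible = 292 + 33 + 100 + 168 + 26 = 619
e = 619 / (619 + 222) = 619 / 841 = 0.7360
Estimated eligible among unknowns = 0.7360 × 87 = 64.03
Denom = 619 + 64.03 = 683.03
RR4 = 325 / 683.03 = 0.4758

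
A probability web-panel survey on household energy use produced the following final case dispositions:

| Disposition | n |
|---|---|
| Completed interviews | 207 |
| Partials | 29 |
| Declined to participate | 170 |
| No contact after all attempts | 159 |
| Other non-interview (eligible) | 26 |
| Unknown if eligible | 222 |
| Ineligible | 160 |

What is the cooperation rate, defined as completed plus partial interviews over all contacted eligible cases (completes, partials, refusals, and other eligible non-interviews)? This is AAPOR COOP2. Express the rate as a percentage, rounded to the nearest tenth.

54.6%

Num = 207 + 29 = 236
Base = 207 + 29 + 170 + 26 = 432
COOP2 = 236 / 432 = 0.5463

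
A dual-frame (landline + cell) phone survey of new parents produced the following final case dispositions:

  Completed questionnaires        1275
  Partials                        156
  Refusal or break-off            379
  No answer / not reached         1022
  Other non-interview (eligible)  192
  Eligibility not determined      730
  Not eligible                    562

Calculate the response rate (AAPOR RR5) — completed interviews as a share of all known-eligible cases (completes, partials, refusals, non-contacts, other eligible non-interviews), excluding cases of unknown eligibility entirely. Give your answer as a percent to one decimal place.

Numerator: 1275
Denom: 1275 + 156 + 379 + 1022 + 192 = 3024
RR5 = 1275 / 3024 = 0.4216

42.2%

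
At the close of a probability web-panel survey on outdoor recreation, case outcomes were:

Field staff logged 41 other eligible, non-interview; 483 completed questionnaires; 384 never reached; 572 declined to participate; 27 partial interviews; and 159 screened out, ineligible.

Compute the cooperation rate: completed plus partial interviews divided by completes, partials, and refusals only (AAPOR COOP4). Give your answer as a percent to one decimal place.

Num: 483 + 27 = 510
Base: 483 + 27 + 572 = 1082
COOP4 = 510 / 1082 = 0.4713

47.1%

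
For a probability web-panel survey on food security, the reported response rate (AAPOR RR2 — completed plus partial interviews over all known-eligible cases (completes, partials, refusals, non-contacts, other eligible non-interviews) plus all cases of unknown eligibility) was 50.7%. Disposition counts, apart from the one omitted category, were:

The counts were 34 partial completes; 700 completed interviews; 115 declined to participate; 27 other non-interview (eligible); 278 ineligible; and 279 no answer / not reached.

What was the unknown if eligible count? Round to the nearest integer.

293

Numerator → 700 + 34 = 734
RR2 = 734 / D = 0.507
D = 734 / 0.507 = 1447.7
Rest of base = 1155
unknown if eligible = 1447.7 − 1155 ≈ 293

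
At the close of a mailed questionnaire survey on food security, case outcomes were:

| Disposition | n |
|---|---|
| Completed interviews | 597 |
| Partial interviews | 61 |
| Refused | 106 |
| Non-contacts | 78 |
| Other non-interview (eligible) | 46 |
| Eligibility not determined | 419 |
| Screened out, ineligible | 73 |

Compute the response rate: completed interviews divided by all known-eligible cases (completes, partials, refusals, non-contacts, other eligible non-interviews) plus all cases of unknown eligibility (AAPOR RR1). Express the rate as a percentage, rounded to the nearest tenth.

Top = 597
Denominator = 597 + 61 + 106 + 78 + 46 + 419 = 1307
RR1 = 597 / 1307 = 0.4568

45.7%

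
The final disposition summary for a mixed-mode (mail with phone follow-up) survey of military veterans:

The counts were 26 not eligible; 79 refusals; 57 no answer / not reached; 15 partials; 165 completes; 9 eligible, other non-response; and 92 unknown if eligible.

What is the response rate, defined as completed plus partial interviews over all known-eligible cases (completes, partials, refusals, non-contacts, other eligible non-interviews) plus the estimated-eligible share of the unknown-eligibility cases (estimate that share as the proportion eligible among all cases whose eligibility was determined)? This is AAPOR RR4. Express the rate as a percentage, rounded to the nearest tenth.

43.9%

Top → 165 + 15 = 180
Determined eligible → 165 + 15 + 79 + 57 + 9 = 325
e = 325 / (325 + 26) = 325 / 351 = 0.9259
Eligible share of unknowns → 0.9259 × 92 = 85.18
Denom → 325 + 85.18 = 410.18
RR4 = 180 / 410.18 = 0.4388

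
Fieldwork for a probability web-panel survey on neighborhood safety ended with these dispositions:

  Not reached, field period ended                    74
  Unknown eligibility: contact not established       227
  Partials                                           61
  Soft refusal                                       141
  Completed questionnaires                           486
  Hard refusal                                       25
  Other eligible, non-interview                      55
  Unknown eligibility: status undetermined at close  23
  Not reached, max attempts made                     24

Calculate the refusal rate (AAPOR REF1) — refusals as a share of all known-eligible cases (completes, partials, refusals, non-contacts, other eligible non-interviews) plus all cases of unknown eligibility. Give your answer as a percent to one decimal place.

14.9%

Refusal or break-off = 25 + 141 = 166
Never reached = 74 + 24 = 98
Undetermined eligibility = 227 + 23 = 250
Top → 166
Base → 486 + 61 + 166 + 98 + 55 + 250 = 1116
REF1 = 166 / 1116 = 0.1487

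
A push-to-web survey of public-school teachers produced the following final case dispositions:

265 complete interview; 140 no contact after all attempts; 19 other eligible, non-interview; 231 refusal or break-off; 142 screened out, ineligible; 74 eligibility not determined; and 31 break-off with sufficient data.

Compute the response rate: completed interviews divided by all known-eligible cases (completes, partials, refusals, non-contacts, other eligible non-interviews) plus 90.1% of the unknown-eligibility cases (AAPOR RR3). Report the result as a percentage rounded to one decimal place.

Numerator: 265
Eligible (known): 265 + 31 + 231 + 140 + 19 = 686
Estimated eligible among unknowns: 0.9010 × 74 = 66.67
Denominator: 686 + 66.67 = 752.67
RR3 = 265 / 752.67 = 0.3521

35.2%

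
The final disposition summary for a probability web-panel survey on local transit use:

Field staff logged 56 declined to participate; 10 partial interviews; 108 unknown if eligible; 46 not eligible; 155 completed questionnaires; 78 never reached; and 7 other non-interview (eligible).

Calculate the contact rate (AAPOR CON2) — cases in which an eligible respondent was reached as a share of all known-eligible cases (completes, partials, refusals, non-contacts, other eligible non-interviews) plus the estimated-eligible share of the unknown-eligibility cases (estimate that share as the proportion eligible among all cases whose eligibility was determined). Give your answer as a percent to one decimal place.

Top = 155 + 10 + 56 + 7 = 228
Known eligible = 155 + 10 + 56 + 78 + 7 = 306
e = 306 / (306 + 46) = 306 / 352 = 0.8693
Eligible share of unknowns = 0.8693 × 108 = 93.88
Denominator = 306 + 93.88 = 399.88
CON2 = 228 / 399.88 = 0.5702

57.0%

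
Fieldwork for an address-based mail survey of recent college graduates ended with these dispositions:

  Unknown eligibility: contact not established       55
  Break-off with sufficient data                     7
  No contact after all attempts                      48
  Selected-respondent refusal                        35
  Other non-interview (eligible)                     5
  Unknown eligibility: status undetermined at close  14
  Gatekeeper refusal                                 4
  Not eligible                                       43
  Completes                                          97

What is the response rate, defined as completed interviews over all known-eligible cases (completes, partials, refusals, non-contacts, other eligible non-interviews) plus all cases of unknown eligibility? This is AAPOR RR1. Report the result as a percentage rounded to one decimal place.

Refused = 4 + 35 = 39
Unknown eligibility = 55 + 14 = 69
Top → 97
Denom → 97 + 7 + 39 + 48 + 5 + 69 = 265
RR1 = 97 / 265 = 0.3660

36.6%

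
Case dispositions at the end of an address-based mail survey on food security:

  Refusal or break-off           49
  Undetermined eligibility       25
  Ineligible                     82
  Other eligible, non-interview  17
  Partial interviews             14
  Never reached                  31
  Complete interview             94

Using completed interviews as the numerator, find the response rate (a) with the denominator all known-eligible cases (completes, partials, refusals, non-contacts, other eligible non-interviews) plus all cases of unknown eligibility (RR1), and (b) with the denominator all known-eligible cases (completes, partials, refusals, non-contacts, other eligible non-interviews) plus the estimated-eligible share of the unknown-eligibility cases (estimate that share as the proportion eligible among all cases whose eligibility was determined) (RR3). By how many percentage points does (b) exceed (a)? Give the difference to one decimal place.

Num: 94
Denom: 94 + 14 + 49 + 31 + 17 + 25 = 230
RR1 = 94 / 230 = 0.4087
Determined eligible: 94 + 14 + 49 + 31 + 17 = 205
e = 205 / (205 + 82) = 205 / 287 = 0.7143
e × U: 0.7143 × 25 = 17.86
Denom: 205 + 17.86 = 222.86
RR3 = 94 / 222.86 = 0.4218
Difference = 42.18 − 40.87 = 1.31 percentage points

1.3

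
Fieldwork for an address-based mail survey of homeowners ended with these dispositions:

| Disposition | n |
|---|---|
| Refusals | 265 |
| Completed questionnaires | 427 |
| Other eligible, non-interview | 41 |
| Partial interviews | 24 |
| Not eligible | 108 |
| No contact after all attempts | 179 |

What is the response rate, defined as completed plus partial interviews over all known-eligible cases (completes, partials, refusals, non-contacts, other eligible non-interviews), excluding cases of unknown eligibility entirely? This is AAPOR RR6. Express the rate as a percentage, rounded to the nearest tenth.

48.2%

Top = 427 + 24 = 451
Denominator = 427 + 24 + 265 + 179 + 41 = 936
RR6 = 451 / 936 = 0.4818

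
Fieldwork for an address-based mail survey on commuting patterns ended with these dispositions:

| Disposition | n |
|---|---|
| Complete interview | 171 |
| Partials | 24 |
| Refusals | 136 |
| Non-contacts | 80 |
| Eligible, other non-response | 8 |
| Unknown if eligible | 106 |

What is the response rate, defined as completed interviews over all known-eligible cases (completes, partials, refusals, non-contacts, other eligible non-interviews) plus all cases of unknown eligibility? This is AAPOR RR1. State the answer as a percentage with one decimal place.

Top → 171
Denominator → 171 + 24 + 136 + 80 + 8 + 106 = 525
RR1 = 171 / 525 = 0.3257

32.6%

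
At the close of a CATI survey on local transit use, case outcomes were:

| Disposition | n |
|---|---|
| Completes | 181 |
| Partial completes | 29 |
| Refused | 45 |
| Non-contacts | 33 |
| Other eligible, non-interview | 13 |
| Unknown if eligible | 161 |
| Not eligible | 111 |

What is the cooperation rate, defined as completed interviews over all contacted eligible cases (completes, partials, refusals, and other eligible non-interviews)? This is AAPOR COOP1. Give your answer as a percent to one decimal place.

Numerator = 181
Denom = 181 + 29 + 45 + 13 = 268
COOP1 = 181 / 268 = 0.6754

67.5%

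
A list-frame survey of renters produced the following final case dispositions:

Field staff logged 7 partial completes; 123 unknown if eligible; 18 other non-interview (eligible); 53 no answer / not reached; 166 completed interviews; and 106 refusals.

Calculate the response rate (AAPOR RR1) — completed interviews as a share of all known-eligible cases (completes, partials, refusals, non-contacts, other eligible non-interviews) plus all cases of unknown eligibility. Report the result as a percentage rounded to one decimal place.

35.1%

Top: 166
Denom: 166 + 7 + 106 + 53 + 18 + 123 = 473
RR1 = 166 / 473 = 0.3510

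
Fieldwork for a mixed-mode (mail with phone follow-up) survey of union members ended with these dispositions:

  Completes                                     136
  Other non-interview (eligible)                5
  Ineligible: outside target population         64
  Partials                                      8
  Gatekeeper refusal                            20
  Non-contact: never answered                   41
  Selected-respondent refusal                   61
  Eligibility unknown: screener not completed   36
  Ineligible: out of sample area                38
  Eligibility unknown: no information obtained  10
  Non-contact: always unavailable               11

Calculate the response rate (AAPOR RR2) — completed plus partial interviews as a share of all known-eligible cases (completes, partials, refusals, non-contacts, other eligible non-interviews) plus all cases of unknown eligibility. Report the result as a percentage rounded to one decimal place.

43.9%

Declined to participate = 20 + 61 = 81
No answer / not reached = 41 + 11 = 52
Eligibility not determined = 36 + 10 = 46
Not eligible = 64 + 38 = 102
Numerator → 136 + 8 = 144
Denom → 136 + 8 + 81 + 52 + 5 + 46 = 328
RR2 = 144 / 328 = 0.4390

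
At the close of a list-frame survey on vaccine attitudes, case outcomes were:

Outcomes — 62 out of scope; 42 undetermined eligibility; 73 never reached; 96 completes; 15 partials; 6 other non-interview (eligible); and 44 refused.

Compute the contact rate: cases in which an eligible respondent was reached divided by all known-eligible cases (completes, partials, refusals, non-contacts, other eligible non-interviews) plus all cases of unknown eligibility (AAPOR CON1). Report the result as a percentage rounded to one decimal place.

Num = 96 + 15 + 44 + 6 = 161
Base = 96 + 15 + 44 + 73 + 6 + 42 = 276
CON1 = 161 / 276 = 0.5833

58.3%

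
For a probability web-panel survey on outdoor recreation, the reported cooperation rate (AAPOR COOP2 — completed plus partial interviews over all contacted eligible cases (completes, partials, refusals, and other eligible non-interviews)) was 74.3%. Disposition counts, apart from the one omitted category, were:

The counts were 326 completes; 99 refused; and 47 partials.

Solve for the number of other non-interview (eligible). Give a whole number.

Num = 326 + 47 = 373
COOP2 = 373 / D = 0.743
D = 373 / 0.743 = 502.0
Rest of base = 472
other non-interview (eligible) = 502.0 − 472 ≈ 30

30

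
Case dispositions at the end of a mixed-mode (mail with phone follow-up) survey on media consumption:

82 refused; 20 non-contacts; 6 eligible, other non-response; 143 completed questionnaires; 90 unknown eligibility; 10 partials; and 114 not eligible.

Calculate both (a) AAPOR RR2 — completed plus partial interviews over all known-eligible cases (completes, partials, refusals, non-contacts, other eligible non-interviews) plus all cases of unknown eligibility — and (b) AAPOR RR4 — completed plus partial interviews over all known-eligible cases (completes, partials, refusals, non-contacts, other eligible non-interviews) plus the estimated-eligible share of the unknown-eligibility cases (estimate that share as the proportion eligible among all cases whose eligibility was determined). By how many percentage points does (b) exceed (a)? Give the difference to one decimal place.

3.7

Numerator = 143 + 10 = 153
Base = 143 + 10 + 82 + 20 + 6 + 90 = 351
RR2 = 153 / 351 = 0.4359
Eligible (known) = 143 + 10 + 82 + 20 + 6 = 261
e = 261 / (261 + 114) = 261 / 375 = 0.6960
Eligible share of unknowns = 0.6960 × 90 = 62.64
Base = 261 + 62.64 = 323.64
RR4 = 153 / 323.64 = 0.4727
Difference = 47.27 − 43.59 = 3.68 percentage points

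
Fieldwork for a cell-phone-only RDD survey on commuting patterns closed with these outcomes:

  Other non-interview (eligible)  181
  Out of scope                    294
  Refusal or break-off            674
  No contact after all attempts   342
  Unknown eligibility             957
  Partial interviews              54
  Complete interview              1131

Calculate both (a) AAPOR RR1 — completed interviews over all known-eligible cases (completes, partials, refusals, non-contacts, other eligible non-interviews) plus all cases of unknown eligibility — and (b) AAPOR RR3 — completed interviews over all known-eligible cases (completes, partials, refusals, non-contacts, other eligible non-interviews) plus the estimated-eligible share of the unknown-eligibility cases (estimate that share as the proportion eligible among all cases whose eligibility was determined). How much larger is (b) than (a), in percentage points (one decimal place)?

1.1

Numerator: 1131
Denominator: 1131 + 54 + 674 + 342 + 181 + 957 = 3339
RR1 = 1131 / 3339 = 0.3387
Determined eligible: 1131 + 54 + 674 + 342 + 181 = 2382
e = 2382 / (2382 + 294) = 2382 / 2676 = 0.8901
e × U: 0.8901 × 957 = 851.83
Denominator: 2382 + 851.83 = 3233.83
RR3 = 1131 / 3233.83 = 0.3497
Difference = 34.97 − 33.87 = 1.10 percentage points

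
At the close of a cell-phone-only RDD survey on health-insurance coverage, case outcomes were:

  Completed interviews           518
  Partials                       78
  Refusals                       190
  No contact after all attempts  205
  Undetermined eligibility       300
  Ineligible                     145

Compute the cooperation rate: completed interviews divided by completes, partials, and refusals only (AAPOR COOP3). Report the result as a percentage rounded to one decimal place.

65.9%

Numerator → 518
Base → 518 + 78 + 190 = 786
COOP3 = 518 / 786 = 0.6590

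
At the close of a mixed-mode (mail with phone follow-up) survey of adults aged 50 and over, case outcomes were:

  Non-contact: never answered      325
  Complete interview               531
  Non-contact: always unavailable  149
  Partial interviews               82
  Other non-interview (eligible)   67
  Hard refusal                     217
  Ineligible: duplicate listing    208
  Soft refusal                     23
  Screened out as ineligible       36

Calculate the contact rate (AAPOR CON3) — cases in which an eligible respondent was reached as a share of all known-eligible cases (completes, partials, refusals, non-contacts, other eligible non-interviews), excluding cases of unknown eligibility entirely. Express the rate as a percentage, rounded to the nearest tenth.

66.0%

Declined to participate = 217 + 23 = 240
No contact after all attempts = 325 + 149 = 474
Screened out, ineligible = 36 + 208 = 244
Top = 531 + 82 + 240 + 67 = 920
Denom = 531 + 82 + 240 + 474 + 67 = 1394
CON3 = 920 / 1394 = 0.6600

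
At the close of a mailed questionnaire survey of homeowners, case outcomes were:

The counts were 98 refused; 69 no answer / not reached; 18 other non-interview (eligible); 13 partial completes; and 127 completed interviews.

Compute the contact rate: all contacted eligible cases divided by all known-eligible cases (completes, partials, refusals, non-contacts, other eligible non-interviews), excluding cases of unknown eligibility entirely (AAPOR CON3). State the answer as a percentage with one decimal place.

Numerator → 127 + 13 + 98 + 18 = 256
Base → 127 + 13 + 98 + 69 + 18 = 325
CON3 = 256 / 325 = 0.7877

78.8%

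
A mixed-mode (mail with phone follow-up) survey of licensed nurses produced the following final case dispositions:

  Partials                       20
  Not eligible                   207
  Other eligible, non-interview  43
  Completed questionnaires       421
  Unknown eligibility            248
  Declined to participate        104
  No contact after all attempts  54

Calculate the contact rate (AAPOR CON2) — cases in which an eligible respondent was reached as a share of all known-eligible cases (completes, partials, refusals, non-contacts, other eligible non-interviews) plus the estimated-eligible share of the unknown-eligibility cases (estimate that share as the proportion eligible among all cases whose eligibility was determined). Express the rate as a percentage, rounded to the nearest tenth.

70.9%

Num = 421 + 20 + 104 + 43 = 588
Eligible (known) = 421 + 20 + 104 + 54 + 43 = 642
e = 642 / (642 + 207) = 642 / 849 = 0.7562
Estimated eligible among unknowns = 0.7562 × 248 = 187.54
Base = 642 + 187.54 = 829.54
CON2 = 588 / 829.54 = 0.7088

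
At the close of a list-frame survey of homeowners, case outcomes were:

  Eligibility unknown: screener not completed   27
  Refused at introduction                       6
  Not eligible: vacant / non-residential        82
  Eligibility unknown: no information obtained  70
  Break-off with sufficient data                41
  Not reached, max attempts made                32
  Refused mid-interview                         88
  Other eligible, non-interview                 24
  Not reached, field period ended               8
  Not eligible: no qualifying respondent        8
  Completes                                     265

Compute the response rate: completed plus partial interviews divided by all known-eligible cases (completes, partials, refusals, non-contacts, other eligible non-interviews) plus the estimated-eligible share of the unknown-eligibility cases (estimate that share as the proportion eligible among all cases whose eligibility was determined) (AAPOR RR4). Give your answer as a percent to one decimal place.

56.1%

Declined to participate = 6 + 88 = 94
Non-contacts = 8 + 32 = 40
Undetermined eligibility = 27 + 70 = 97
Ineligible = 8 + 82 = 90
Num → 265 + 41 = 306
Determined eligible → 265 + 41 + 94 + 40 + 24 = 464
e = 464 / (464 + 90) = 464 / 554 = 0.8375
e × U → 0.8375 × 97 = 81.24
Denominator → 464 + 81.24 = 545.24
RR4 = 306 / 545.24 = 0.5612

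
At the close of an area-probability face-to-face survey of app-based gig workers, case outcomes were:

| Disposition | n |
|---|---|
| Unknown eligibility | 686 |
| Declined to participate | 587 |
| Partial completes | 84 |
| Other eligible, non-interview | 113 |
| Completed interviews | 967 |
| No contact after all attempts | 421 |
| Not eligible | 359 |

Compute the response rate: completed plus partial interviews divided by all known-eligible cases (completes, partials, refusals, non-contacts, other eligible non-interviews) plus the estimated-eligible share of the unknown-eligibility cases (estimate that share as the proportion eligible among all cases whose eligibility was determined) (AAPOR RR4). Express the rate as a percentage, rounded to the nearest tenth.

Num = 967 + 84 = 1051
Determined eligible = 967 + 84 + 587 + 421 + 113 = 2172
e = 2172 / (2172 + 359) = 2172 / 2531 = 0.8582
e × U = 0.8582 × 686 = 588.73
Denom = 2172 + 588.73 = 2760.73
RR4 = 1051 / 2760.73 = 0.3807

38.1%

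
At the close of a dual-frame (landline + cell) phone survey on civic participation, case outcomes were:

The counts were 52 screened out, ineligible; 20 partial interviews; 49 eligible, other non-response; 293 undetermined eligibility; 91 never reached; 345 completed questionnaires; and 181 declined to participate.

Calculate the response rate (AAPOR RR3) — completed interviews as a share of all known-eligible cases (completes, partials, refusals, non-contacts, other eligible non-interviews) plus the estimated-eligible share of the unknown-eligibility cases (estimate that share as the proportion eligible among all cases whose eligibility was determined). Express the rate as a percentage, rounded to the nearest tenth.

Num = 345
Determined eligible = 345 + 20 + 181 + 91 + 49 = 686
e = 686 / (686 + 52) = 686 / 738 = 0.9295
Estimated eligible among unknowns = 0.9295 × 293 = 272.34
Base = 686 + 272.34 = 958.34
RR3 = 345 / 958.34 = 0.3600

36.0%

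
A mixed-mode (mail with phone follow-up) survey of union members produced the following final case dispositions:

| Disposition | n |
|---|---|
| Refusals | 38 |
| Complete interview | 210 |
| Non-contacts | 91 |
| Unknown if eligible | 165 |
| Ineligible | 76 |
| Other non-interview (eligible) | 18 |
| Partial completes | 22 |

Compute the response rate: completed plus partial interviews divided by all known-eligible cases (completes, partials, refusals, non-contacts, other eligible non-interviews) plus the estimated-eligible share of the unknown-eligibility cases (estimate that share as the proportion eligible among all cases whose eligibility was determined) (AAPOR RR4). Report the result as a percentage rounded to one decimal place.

Numerator = 210 + 22 = 232
Determined eligible = 210 + 22 + 38 + 91 + 18 = 379
e = 379 / (379 + 76) = 379 / 455 = 0.8330
Estimated eligible among unknowns = 0.8330 × 165 = 137.44
Base = 379 + 137.44 = 516.44
RR4 = 232 / 516.44 = 0.4492

44.9%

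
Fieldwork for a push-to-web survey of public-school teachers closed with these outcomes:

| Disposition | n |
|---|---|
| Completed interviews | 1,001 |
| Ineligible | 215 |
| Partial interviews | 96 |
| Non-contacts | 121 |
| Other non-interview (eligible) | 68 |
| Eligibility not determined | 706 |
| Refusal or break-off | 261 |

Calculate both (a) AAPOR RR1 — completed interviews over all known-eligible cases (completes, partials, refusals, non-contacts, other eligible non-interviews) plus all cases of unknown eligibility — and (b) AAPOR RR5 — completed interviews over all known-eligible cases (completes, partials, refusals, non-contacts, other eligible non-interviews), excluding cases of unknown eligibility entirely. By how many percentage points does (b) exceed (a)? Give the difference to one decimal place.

Num → 1001
Denominator → 1001 + 96 + 261 + 121 + 68 + 706 = 2253
RR1 = 1001 / 2253 = 0.4443
Denominator → 1001 + 96 + 261 + 121 + 68 = 1547
RR5 = 1001 / 1547 = 0.6471
Difference = 64.71 − 44.43 = 20.28 percentage points

20.3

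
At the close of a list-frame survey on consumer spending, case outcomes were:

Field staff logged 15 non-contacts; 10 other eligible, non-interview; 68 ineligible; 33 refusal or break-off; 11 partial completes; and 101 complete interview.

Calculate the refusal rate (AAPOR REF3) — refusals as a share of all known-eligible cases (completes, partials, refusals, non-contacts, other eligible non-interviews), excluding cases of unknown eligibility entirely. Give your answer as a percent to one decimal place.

19.4%

Top = 33
Denominator = 101 + 11 + 33 + 15 + 10 = 170
REF3 = 33 / 170 = 0.1941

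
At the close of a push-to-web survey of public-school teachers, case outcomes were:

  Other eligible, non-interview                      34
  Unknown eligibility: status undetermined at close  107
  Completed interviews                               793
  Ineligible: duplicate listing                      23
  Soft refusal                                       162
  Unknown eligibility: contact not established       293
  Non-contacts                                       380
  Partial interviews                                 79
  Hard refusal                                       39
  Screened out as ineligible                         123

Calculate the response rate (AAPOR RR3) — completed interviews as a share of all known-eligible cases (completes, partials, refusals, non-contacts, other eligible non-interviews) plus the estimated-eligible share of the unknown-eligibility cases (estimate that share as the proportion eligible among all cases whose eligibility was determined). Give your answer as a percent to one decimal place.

Refusal or break-off = 39 + 162 = 201
Undetermined eligibility = 293 + 107 = 400
Out of scope = 123 + 23 = 146
Top → 793
Eligible (known) → 793 + 79 + 201 + 380 + 34 = 1487
e = 1487 / (1487 + 146) = 1487 / 1633 = 0.9106
e × U → 0.9106 × 400 = 364.24
Base → 1487 + 364.24 = 1851.24
RR3 = 793 / 1851.24 = 0.4284

42.8%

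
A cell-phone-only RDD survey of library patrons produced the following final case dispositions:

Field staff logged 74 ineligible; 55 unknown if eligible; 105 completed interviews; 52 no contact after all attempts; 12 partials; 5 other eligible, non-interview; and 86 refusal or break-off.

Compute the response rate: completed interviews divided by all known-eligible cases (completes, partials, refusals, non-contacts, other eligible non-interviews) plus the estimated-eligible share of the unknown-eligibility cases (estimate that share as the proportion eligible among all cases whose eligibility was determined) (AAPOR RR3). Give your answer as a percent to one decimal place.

34.7%

Num → 105
Determined eligible → 105 + 12 + 86 + 52 + 5 = 260
e = 260 / (260 + 74) = 260 / 334 = 0.7784
Estimated eligible among unknowns → 0.7784 × 55 = 42.81
Denom → 260 + 42.81 = 302.81
RR3 = 105 / 302.81 = 0.3468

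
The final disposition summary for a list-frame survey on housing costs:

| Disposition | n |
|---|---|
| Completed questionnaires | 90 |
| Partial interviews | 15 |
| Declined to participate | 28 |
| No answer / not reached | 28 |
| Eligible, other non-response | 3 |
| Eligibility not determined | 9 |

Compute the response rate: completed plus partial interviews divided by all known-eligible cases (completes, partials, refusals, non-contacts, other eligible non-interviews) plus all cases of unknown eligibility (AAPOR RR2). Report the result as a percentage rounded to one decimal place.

60.7%

Top → 90 + 15 = 105
Base → 90 + 15 + 28 + 28 + 3 + 9 = 173
RR2 = 105 / 173 = 0.6069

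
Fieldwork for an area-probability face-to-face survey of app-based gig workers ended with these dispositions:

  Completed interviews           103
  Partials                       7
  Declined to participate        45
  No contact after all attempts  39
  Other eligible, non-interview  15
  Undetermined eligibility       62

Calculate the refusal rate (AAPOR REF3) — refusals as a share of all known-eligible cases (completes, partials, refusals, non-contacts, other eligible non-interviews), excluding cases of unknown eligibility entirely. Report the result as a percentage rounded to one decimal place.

21.5%

Numerator → 45
Base → 103 + 7 + 45 + 39 + 15 = 209
REF3 = 45 / 209 = 0.2153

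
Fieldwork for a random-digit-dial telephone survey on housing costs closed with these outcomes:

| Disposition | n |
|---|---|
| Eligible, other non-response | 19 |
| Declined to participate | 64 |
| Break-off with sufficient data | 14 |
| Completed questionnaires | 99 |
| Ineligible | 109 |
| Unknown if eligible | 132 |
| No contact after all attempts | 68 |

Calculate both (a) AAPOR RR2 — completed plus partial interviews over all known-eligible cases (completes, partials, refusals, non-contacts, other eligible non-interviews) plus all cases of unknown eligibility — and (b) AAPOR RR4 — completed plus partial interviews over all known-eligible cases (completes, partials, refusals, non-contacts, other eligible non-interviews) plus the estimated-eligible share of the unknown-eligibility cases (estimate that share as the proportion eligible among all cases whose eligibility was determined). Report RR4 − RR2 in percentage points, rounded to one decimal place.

Top: 99 + 14 = 113
Base: 99 + 14 + 64 + 68 + 19 + 132 = 396
RR2 = 113 / 396 = 0.2854
Determined eligible: 99 + 14 + 64 + 68 + 19 = 264
e = 264 / (264 + 109) = 264 / 373 = 0.7078
Estimated eligible among unknowns: 0.7078 × 132 = 93.43
Base: 264 + 93.43 = 357.43
RR4 = 113 / 357.43 = 0.3161
Difference = 31.61 − 28.54 = 3.07 percentage points

3.1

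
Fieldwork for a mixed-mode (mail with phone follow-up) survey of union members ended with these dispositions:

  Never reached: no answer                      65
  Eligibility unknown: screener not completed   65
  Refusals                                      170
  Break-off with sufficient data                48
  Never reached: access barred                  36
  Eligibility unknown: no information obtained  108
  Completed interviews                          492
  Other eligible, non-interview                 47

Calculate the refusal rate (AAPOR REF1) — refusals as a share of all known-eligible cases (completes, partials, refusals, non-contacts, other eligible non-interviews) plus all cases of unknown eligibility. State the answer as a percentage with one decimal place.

16.5%

No answer / not reached = 65 + 36 = 101
Eligibility not determined = 65 + 108 = 173
Numerator: 170
Denom: 492 + 48 + 170 + 101 + 47 + 173 = 1031
REF1 = 170 / 1031 = 0.1649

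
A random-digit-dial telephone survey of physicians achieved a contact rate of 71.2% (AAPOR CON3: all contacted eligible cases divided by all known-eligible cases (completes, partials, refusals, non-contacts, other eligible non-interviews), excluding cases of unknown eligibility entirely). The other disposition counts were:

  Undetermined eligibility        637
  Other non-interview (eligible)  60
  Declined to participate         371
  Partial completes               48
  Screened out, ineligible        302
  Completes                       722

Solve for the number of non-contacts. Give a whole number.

486

Numerator = 722 + 48 + 371 + 60 = 1201
CON3 = 1201 / D = 0.712
D = 1201 / 0.712 = 1686.8
Rest of base = 1201
non-contacts = 1686.8 − 1201 ≈ 486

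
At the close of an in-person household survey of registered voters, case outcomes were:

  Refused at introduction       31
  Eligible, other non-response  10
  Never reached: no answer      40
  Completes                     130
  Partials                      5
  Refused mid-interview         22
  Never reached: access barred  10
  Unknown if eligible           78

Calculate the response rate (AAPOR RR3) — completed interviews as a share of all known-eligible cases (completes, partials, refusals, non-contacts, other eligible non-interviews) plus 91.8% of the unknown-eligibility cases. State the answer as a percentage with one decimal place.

Refused = 31 + 22 = 53
No answer / not reached = 40 + 10 = 50
Numerator → 130
Known eligible → 130 + 5 + 53 + 50 + 10 = 248
Estimated eligible among unknowns → 0.9180 × 78 = 71.60
Base → 248 + 71.60 = 319.60
RR3 = 130 / 319.60 = 0.4068

40.7%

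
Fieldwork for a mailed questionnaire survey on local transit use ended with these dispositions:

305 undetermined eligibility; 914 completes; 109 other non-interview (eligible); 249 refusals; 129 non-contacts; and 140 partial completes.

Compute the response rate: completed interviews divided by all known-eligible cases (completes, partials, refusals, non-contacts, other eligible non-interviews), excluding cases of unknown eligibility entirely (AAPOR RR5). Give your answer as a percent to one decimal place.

59.3%

Num → 914
Denominator → 914 + 140 + 249 + 129 + 109 = 1541
RR5 = 914 / 1541 = 0.5931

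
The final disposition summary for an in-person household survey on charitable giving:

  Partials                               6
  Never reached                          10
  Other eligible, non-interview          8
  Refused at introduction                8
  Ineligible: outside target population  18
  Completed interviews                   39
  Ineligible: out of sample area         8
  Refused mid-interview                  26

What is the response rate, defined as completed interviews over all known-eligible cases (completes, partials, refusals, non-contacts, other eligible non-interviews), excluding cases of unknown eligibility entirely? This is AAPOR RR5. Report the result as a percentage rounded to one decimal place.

Refusal or break-off = 8 + 26 = 34
Screened out, ineligible = 18 + 8 = 26
Top: 39
Denominator: 39 + 6 + 34 + 10 + 8 = 97
RR5 = 39 / 97 = 0.4021

40.2%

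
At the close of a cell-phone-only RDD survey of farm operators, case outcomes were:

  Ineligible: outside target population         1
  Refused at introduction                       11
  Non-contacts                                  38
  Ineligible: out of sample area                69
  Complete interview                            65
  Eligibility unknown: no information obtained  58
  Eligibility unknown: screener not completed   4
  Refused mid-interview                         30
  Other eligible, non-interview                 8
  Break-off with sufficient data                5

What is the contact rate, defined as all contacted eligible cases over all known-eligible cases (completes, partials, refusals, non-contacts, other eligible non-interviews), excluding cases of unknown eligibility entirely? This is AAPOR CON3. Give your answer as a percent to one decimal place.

75.8%

Refusal or break-off = 11 + 30 = 41
Unknown eligibility = 4 + 58 = 62
Ineligible = 1 + 69 = 70
Numerator = 65 + 5 + 41 + 8 = 119
Base = 65 + 5 + 41 + 38 + 8 = 157
CON3 = 119 / 157 = 0.7580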